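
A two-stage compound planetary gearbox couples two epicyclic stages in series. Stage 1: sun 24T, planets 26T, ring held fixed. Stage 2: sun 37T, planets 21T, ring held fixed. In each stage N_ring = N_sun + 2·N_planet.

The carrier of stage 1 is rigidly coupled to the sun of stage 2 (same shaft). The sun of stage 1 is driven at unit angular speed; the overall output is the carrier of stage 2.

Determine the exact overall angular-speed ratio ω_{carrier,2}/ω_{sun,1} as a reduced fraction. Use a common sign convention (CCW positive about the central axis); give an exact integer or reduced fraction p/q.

Stage 1: N_ring = 24 + 2·26 = 76
Stage 1: 24(ω_s−ω_c) = −76(ω_r−ω_c),  ω_r=0, ω_s=1
Stage 1: 24(1−ω_c) = −76(0−ω_c)  ⇒  100ω_c = 24  ⇒  ω_c = 6/25
  ⇒ ω_c¹/ω_s¹ = 6/25
Stage 2: N_ring = 37 + 2·21 = 79
Stage 2: 37(ω_s−ω_c) = −79(ω_r−ω_c),  ω_r=0, ω_s=1
Stage 2: 37(1−ω_c) = −79(0−ω_c)  ⇒  116ω_c = 37  ⇒  ω_c = 37/116
  ⇒ ω_c²/ω_s² = 37/116
Coupling ω_s² = ω_c¹ ⇒ overall = 6/25 × 37/116 = 111/1450

111/1450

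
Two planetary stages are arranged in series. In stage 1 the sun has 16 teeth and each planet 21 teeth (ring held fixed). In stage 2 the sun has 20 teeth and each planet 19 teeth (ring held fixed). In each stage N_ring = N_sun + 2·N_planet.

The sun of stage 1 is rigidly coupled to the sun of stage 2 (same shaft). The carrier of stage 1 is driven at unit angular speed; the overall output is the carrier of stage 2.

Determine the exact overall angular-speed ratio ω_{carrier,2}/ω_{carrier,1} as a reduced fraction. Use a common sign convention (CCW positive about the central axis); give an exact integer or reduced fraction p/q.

185/156

Stage 1: N_ring = 16 + 2·21 = 58
Stage 1: 16(ω_s−ω_c) = −58(ω_r−ω_c),  ω_r=0, ω_c=1
Stage 1: ω_s = 1 − (58/16)(0−1) = 37/8
  ⇒ ω_s¹/ω_c¹ = 37/8
Stage 2: N_ring = 20 + 2·19 = 58
Stage 2: 20(ω_s−ω_c) = −58(ω_r−ω_c),  ω_r=0, ω_s=1
Stage 2: 20(1−ω_c) = −58(0−ω_c)  ⇒  78ω_c = 20  ⇒  ω_c = 10/39
  ⇒ ω_c²/ω_s² = 10/39
Coupling ω_s² = ω_s¹ ⇒ overall = 37/8 × 10/39 = 185/156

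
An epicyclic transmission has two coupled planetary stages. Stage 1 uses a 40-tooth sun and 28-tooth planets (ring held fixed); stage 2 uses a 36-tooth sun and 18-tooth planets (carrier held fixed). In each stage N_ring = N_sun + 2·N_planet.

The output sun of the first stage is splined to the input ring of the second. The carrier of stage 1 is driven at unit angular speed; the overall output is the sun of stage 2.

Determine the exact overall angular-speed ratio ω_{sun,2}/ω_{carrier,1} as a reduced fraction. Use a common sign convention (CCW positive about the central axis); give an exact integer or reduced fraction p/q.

-34/5

Stage 1: N_ring = 40 + 2·28 = 96
Stage 1: 40(ω_s−ω_c) = −96(ω_r−ω_c),  ω_r=0, ω_c=1
Stage 1: ω_s = 1 − (96/40)(0−1) = 17/5
  ⇒ ω_s¹/ω_c¹ = 17/5
Stage 2: N_ring = 36 + 2·18 = 72
Stage 2: 36(ω_s−ω_c) = −72(ω_r−ω_c),  ω_c=0, ω_r=1
Stage 2: ω_s = 0 − (72/36)(1−0) = -2
  ⇒ ω_s²/ω_r² = -2
Coupling ω_r² = ω_s¹ ⇒ overall = 17/5 × -2 = -34/5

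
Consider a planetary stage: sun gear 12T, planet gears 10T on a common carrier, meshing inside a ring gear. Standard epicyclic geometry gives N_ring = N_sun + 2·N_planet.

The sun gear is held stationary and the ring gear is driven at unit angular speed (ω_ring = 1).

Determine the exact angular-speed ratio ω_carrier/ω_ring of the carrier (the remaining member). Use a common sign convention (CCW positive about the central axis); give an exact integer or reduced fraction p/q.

N_ring = 12 + 2·10 = 32
12(ω_s−ω_c) = −32(ω_r−ω_c),  ω_s=0, ω_r=1
12(0−ω_c) = −32(1−ω_c)  ⇒  44ω_c = 32  ⇒  ω_c = 8/11
ω_c/ω_r = 8/11

8/11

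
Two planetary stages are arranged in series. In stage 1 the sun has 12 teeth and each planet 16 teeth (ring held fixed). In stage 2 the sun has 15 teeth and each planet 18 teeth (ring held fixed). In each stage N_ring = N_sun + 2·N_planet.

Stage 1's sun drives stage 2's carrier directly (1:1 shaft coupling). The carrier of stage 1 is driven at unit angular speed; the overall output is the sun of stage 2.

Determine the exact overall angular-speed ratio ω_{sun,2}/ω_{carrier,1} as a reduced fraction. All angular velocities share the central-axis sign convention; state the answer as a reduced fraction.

Stage 1: N_ring = 12 + 2·16 = 44
Stage 1: 12(ω_s−ω_c) = −44(ω_r−ω_c),  ω_r=0, ω_c=1
Stage 1: ω_s = 1 − (44/12)(0−1) = 14/3
  ⇒ ω_s¹/ω_c¹ = 14/3
Stage 2: N_ring = 15 + 2·18 = 51
Stage 2: 15(ω_s−ω_c) = −51(ω_r−ω_c),  ω_r=0, ω_c=1
Stage 2: ω_s = 1 − (51/15)(0−1) = 22/5
  ⇒ ω_s²/ω_c² = 22/5
Coupling ω_c² = ω_s¹ ⇒ overall = 14/3 × 22/5 = 308/15

308/15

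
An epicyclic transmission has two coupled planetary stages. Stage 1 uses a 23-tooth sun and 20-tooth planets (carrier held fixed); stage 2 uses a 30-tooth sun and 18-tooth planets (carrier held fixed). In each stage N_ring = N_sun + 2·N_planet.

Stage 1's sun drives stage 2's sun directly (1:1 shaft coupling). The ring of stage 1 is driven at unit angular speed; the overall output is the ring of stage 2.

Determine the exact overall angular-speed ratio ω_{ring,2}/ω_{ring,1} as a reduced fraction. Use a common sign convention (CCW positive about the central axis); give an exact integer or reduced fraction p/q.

Stage 1: N_ring = 23 + 2·20 = 63
Stage 1: 23(ω_s−ω_c) = −63(ω_r−ω_c),  ω_c=0, ω_r=1
Stage 1: ω_s = 0 − (63/23)(1−0) = -63/23
  ⇒ ω_s¹/ω_r¹ = -63/23
Stage 2: N_ring = 30 + 2·18 = 66
Stage 2: 30(ω_s−ω_c) = −66(ω_r−ω_c),  ω_c=0, ω_s=1
Stage 2: ω_r = 0 − (30/66)(1−0) = -5/11
  ⇒ ω_r²/ω_s² = -5/11
Coupling ω_s² = ω_s¹ ⇒ overall = -63/23 × -5/11 = 315/253

315/253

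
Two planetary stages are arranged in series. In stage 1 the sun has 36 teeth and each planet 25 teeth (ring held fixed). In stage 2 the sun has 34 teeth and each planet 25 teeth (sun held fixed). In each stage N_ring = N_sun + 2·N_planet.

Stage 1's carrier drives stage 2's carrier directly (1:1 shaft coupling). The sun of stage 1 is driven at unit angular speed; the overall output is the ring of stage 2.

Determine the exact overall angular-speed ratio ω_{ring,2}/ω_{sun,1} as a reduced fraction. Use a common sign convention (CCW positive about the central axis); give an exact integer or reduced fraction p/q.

177/427

Stage 1: N_ring = 36 + 2·25 = 86
Stage 1: 36(ω_s−ω_c) = −86(ω_r−ω_c),  ω_r=0, ω_s=1
Stage 1: 36(1−ω_c) = −86(0−ω_c)  ⇒  122ω_c = 36  ⇒  ω_c = 18/61
  ⇒ ω_c¹/ω_s¹ = 18/61
Stage 2: N_ring = 34 + 2·25 = 84
Stage 2: 34(ω_s−ω_c) = −84(ω_r−ω_c),  ω_s=0, ω_c=1
Stage 2: ω_r = 1 − (34/84)(0−1) = 59/42
  ⇒ ω_r²/ω_c² = 59/42
Coupling ω_c² = ω_c¹ ⇒ overall = 18/61 × 59/42 = 177/427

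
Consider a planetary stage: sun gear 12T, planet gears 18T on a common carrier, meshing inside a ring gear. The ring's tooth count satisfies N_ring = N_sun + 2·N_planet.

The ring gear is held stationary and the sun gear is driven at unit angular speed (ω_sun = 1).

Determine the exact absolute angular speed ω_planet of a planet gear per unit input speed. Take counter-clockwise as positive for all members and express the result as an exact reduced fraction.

-1/3

N_ring = 12 + 2·18 = 48
12(ω_s−ω_c) = −48(ω_r−ω_c),  ω_r=0, ω_s=1
12(1−ω_c) = −48(0−ω_c)  ⇒  60ω_c = 12  ⇒  ω_c = 1/5
sun–planet: 12·(1−1/5) = −18·(ω_p−ω_c)  ⇒  ω_p−ω_c = −(12/18)·(4/5) = -8/15
ω_p = 1/5 − 8/15 = -1/3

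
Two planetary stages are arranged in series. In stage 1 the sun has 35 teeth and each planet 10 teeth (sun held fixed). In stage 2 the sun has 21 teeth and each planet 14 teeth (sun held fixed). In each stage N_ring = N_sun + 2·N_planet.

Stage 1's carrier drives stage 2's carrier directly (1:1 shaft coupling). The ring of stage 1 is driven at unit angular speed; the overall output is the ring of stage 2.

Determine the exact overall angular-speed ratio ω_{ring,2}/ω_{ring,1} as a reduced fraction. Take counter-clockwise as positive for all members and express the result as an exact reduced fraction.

55/63

Stage 1: N_ring = 35 + 2·10 = 55
Stage 1: 35(ω_s−ω_c) = −55(ω_r−ω_c),  ω_s=0, ω_r=1
Stage 1: 35(0−ω_c) = −55(1−ω_c)  ⇒  90ω_c = 55  ⇒  ω_c = 11/18
  ⇒ ω_c¹/ω_r¹ = 11/18
Stage 2: N_ring = 21 + 2·14 = 49
Stage 2: 21(ω_s−ω_c) = −49(ω_r−ω_c),  ω_s=0, ω_c=1
Stage 2: ω_r = 1 − (21/49)(0−1) = 10/7
  ⇒ ω_r²/ω_c² = 10/7
Coupling ω_c² = ω_c¹ ⇒ overall = 11/18 × 10/7 = 55/63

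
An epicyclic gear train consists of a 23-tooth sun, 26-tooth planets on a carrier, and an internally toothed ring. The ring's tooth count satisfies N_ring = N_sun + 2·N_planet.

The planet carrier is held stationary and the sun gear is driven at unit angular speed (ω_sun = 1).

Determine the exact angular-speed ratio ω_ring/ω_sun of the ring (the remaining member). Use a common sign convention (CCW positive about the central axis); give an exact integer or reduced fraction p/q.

N_ring = 23 + 2·26 = 75
23(ω_s−ω_c) = −75(ω_r−ω_c),  ω_c=0, ω_s=1
ω_r = 0 − (23/75)(1−0) = -23/75
ω_r/ω_s = -23/75

-23/75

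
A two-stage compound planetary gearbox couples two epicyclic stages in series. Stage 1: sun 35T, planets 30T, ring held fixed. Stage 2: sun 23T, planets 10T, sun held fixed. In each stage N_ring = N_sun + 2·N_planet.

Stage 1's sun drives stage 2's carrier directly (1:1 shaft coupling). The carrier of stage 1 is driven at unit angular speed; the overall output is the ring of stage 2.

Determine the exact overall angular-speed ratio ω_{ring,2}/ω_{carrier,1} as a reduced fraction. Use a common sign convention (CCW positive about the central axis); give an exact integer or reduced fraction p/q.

Stage 1: N_ring = 35 + 2·30 = 95
Stage 1: 35(ω_s−ω_c) = −95(ω_r−ω_c),  ω_r=0, ω_c=1
Stage 1: ω_s = 1 − (95/35)(0−1) = 26/7
  ⇒ ω_s¹/ω_c¹ = 26/7
Stage 2: N_ring = 23 + 2·10 = 43
Stage 2: 23(ω_s−ω_c) = −43(ω_r−ω_c),  ω_s=0, ω_c=1
Stage 2: ω_r = 1 − (23/43)(0−1) = 66/43
  ⇒ ω_r²/ω_c² = 66/43
Coupling ω_c² = ω_s¹ ⇒ overall = 26/7 × 66/43 = 1716/301

1716/301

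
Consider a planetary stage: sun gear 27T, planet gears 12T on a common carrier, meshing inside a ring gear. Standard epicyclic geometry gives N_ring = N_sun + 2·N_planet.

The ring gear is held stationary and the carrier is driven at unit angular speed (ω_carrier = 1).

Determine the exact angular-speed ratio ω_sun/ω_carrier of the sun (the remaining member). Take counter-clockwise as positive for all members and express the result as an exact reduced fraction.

N_ring = 27 + 2·12 = 51
27(ω_s−ω_c) = −51(ω_r−ω_c),  ω_r=0, ω_c=1
ω_s = 1 − (51/27)(0−1) = 26/9
ω_s/ω_c = 26/9

26/9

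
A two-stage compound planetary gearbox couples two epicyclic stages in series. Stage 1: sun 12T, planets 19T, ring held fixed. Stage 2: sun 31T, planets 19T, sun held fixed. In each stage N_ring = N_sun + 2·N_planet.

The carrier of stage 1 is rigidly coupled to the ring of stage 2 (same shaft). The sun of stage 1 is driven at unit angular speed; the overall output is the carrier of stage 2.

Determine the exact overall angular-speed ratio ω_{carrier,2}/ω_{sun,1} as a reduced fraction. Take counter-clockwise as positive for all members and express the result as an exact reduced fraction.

Stage 1: N_ring = 12 + 2·19 = 50
Stage 1: 12(ω_s−ω_c) = −50(ω_r−ω_c),  ω_r=0, ω_s=1
Stage 1: 12(1−ω_c) = −50(0−ω_c)  ⇒  62ω_c = 12  ⇒  ω_c = 6/31
  ⇒ ω_c¹/ω_s¹ = 6/31
Stage 2: N_ring = 31 + 2·19 = 69
Stage 2: 31(ω_s−ω_c) = −69(ω_r−ω_c),  ω_s=0, ω_r=1
Stage 2: 31(0−ω_c) = −69(1−ω_c)  ⇒  100ω_c = 69  ⇒  ω_c = 69/100
  ⇒ ω_c²/ω_r² = 69/100
Coupling ω_r² = ω_c¹ ⇒ overall = 6/31 × 69/100 = 207/1550

207/1550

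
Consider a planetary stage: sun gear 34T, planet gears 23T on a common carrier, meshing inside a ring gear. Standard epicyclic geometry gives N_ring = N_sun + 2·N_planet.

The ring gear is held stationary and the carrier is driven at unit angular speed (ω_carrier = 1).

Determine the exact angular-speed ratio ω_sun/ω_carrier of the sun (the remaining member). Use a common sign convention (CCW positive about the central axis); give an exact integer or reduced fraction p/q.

57/17

N_ring = 34 + 2·23 = 80
34(ω_s−ω_c) = −80(ω_r−ω_c),  ω_r=0, ω_c=1
ω_s = 1 − (80/34)(0−1) = 57/17
ω_s/ω_c = 57/17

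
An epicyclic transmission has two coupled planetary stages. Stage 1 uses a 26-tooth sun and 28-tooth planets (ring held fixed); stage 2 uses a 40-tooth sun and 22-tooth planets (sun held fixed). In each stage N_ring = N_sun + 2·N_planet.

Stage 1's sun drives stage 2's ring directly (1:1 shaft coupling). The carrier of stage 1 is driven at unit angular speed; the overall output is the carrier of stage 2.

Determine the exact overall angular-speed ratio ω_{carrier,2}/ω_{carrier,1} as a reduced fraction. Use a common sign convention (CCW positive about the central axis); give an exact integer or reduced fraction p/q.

1134/403

Stage 1: N_ring = 26 + 2·28 = 82
Stage 1: 26(ω_s−ω_c) = −82(ω_r−ω_c),  ω_r=0, ω_c=1
Stage 1: ω_s = 1 − (82/26)(0−1) = 54/13
  ⇒ ω_s¹/ω_c¹ = 54/13
Stage 2: N_ring = 40 + 2·22 = 84
Stage 2: 40(ω_s−ω_c) = −84(ω_r−ω_c),  ω_s=0, ω_r=1
Stage 2: 40(0−ω_c) = −84(1−ω_c)  ⇒  124ω_c = 84  ⇒  ω_c = 21/31
  ⇒ ω_c²/ω_r² = 21/31
Coupling ω_r² = ω_s¹ ⇒ overall = 54/13 × 21/31 = 1134/403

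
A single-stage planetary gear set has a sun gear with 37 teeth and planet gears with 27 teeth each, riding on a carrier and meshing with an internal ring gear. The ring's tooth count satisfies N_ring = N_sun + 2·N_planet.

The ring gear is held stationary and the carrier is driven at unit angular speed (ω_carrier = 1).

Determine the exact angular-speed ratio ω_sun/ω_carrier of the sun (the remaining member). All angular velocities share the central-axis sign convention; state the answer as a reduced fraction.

N_ring = 37 + 2·27 = 91
37(ω_s−ω_c) = −91(ω_r−ω_c),  ω_r=0, ω_c=1
ω_s = 1 − (91/37)(0−1) = 128/37
ω_s/ω_c = 128/37

128/37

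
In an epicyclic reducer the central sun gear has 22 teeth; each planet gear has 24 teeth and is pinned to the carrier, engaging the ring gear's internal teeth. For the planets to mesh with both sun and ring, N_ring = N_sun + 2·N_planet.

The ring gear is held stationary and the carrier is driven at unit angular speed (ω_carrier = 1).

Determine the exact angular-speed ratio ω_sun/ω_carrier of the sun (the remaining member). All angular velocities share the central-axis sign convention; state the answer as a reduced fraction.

N_ring = 22 + 2·24 = 70
22(ω_s−ω_c) = −70(ω_r−ω_c),  ω_r=0, ω_c=1
ω_s = 1 − (70/22)(0−1) = 46/11
ω_s/ω_c = 46/11

46/11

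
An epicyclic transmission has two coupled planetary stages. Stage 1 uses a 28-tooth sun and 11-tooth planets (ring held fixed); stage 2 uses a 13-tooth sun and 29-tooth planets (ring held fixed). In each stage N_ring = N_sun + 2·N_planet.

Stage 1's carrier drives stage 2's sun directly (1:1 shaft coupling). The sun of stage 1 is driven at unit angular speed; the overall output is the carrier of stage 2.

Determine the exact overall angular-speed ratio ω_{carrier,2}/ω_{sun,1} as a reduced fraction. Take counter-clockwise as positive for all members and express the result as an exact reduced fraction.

Stage 1: N_ring = 28 + 2·11 = 50
Stage 1: 28(ω_s−ω_c) = −50(ω_r−ω_c),  ω_r=0, ω_s=1
Stage 1: 28(1−ω_c) = −50(0−ω_c)  ⇒  78ω_c = 28  ⇒  ω_c = 14/39
  ⇒ ω_c¹/ω_s¹ = 14/39
Stage 2: N_ring = 13 + 2·29 = 71
Stage 2: 13(ω_s−ω_c) = −71(ω_r−ω_c),  ω_r=0, ω_s=1
Stage 2: 13(1−ω_c) = −71(0−ω_c)  ⇒  84ω_c = 13  ⇒  ω_c = 13/84
  ⇒ ω_c²/ω_s² = 13/84
Coupling ω_s² = ω_c¹ ⇒ overall = 14/39 × 13/84 = 1/18

1/18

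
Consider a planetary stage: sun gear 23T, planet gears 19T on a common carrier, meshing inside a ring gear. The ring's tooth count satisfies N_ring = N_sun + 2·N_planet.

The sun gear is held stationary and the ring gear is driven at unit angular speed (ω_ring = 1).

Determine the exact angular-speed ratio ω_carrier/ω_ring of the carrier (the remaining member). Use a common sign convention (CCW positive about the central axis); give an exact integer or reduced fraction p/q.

61/84

N_ring = 23 + 2·19 = 61
23(ω_s−ω_c) = −61(ω_r−ω_c),  ω_s=0, ω_r=1
23(0−ω_c) = −61(1−ω_c)  ⇒  84ω_c = 61  ⇒  ω_c = 61/84
ω_c/ω_r = 61/84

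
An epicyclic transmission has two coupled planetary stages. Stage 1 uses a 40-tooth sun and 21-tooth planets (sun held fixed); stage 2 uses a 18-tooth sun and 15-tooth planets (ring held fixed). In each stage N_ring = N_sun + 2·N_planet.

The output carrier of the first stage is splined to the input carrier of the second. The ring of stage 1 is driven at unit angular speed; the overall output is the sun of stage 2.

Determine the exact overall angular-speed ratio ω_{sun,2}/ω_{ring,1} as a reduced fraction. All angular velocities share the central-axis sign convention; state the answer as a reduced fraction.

451/183

Stage 1: N_ring = 40 + 2·21 = 82
Stage 1: 40(ω_s−ω_c) = −82(ω_r−ω_c),  ω_s=0, ω_r=1
Stage 1: 40(0−ω_c) = −82(1−ω_c)  ⇒  122ω_c = 82  ⇒  ω_c = 41/61
  ⇒ ω_c¹/ω_r¹ = 41/61
Stage 2: N_ring = 18 + 2·15 = 48
Stage 2: 18(ω_s−ω_c) = −48(ω_r−ω_c),  ω_r=0, ω_c=1
Stage 2: ω_s = 1 − (48/18)(0−1) = 11/3
  ⇒ ω_s²/ω_c² = 11/3
Coupling ω_c² = ω_c¹ ⇒ overall = 41/61 × 11/3 = 451/183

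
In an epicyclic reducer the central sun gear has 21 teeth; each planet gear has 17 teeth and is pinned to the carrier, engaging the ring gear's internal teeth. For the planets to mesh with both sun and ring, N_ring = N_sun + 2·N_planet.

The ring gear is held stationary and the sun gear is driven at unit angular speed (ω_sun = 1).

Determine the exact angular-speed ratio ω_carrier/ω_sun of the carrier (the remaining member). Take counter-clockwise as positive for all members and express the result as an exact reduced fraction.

21/76

N_ring = 21 + 2·17 = 55
21(ω_s−ω_c) = −55(ω_r−ω_c),  ω_r=0, ω_s=1
21(1−ω_c) = −55(0−ω_c)  ⇒  76ω_c = 21  ⇒  ω_c = 21/76
ω_c/ω_s = 21/76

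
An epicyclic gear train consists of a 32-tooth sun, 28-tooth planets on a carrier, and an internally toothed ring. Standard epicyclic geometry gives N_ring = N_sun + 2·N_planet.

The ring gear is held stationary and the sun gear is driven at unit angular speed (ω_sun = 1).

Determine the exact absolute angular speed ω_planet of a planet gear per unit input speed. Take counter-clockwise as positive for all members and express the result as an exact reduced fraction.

N_ring = 32 + 2·28 = 88
32(ω_s−ω_c) = −88(ω_r−ω_c),  ω_r=0, ω_s=1
32(1−ω_c) = −88(0−ω_c)  ⇒  120ω_c = 32  ⇒  ω_c = 4/15
sun–planet: 32·(1−4/15) = −28·(ω_p−ω_c)  ⇒  ω_p−ω_c = −(32/28)·(11/15) = -88/105
ω_p = 4/15 − 88/105 = -4/7

-4/7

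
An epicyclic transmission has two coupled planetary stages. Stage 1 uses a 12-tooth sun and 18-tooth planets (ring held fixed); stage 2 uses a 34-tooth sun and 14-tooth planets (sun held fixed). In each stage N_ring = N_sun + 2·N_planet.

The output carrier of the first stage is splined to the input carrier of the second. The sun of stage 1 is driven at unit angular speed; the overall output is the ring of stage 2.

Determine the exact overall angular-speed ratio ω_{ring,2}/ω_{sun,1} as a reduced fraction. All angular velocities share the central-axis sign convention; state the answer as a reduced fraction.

Stage 1: N_ring = 12 + 2·18 = 48
Stage 1: 12(ω_s−ω_c) = −48(ω_r−ω_c),  ω_r=0, ω_s=1
Stage 1: 12(1−ω_c) = −48(0−ω_c)  ⇒  60ω_c = 12  ⇒  ω_c = 1/5
  ⇒ ω_c¹/ω_s¹ = 1/5
Stage 2: N_ring = 34 + 2·14 = 62
Stage 2: 34(ω_s−ω_c) = −62(ω_r−ω_c),  ω_s=0, ω_c=1
Stage 2: ω_r = 1 − (34/62)(0−1) = 48/31
  ⇒ ω_r²/ω_c² = 48/31
Coupling ω_c² = ω_c¹ ⇒ overall = 1/5 × 48/31 = 48/155

48/155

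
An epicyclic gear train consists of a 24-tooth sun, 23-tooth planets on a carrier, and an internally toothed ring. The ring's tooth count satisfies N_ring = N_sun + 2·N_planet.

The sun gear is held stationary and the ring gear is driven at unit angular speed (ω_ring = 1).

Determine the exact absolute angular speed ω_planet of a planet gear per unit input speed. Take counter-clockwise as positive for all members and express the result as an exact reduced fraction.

35/23

N_ring = 24 + 2·23 = 70
24(ω_s−ω_c) = −70(ω_r−ω_c),  ω_s=0, ω_r=1
24(0−ω_c) = −70(1−ω_c)  ⇒  94ω_c = 70  ⇒  ω_c = 35/47
sun–planet: 24·(0−35/47) = −23·(ω_p−ω_c)  ⇒  ω_p−ω_c = −(24/23)·(-35/47) = 840/1081
ω_p = 35/47 + 840/1081 = 35/23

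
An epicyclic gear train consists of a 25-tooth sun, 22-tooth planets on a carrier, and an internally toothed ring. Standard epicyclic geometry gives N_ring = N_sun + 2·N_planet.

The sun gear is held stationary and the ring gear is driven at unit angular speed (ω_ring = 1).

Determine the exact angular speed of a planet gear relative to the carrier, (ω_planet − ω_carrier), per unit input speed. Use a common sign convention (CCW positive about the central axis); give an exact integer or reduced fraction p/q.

N_ring = 25 + 2·22 = 69
25(ω_s−ω_c) = −69(ω_r−ω_c),  ω_s=0, ω_r=1
25(0−ω_c) = −69(1−ω_c)  ⇒  94ω_c = 69  ⇒  ω_c = 69/94
sun–planet: 25·(0−69/94) = −22·(ω_p−ω_c)  ⇒  ω_p−ω_c = −(25/22)·(-69/94) = 1725/2068

1725/2068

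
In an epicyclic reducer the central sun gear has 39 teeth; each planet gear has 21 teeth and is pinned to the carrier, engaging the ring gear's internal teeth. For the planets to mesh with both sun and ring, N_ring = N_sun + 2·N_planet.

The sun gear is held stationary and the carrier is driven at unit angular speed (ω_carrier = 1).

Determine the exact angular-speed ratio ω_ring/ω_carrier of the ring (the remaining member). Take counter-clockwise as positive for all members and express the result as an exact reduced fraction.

40/27

N_ring = 39 + 2·21 = 81
39(ω_s−ω_c) = −81(ω_r−ω_c),  ω_s=0, ω_c=1
ω_r = 1 − (39/81)(0−1) = 40/27
ω_r/ω_c = 40/27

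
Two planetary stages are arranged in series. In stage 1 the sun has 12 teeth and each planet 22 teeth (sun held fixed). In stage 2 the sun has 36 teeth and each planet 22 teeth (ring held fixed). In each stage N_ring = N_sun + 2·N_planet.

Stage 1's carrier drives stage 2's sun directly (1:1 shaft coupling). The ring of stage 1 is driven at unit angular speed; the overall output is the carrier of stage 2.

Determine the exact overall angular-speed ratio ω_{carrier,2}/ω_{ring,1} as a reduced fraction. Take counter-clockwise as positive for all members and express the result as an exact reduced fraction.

126/493

Stage 1: N_ring = 12 + 2·22 = 56
Stage 1: 12(ω_s−ω_c) = −56(ω_r−ω_c),  ω_s=0, ω_r=1
Stage 1: 12(0−ω_c) = −56(1−ω_c)  ⇒  68ω_c = 56  ⇒  ω_c = 14/17
  ⇒ ω_c¹/ω_r¹ = 14/17
Stage 2: N_ring = 36 + 2·22 = 80
Stage 2: 36(ω_s−ω_c) = −80(ω_r−ω_c),  ω_r=0, ω_s=1
Stage 2: 36(1−ω_c) = −80(0−ω_c)  ⇒  116ω_c = 36  ⇒  ω_c = 9/29
  ⇒ ω_c²/ω_s² = 9/29
Coupling ω_s² = ω_c¹ ⇒ overall = 14/17 × 9/29 = 126/493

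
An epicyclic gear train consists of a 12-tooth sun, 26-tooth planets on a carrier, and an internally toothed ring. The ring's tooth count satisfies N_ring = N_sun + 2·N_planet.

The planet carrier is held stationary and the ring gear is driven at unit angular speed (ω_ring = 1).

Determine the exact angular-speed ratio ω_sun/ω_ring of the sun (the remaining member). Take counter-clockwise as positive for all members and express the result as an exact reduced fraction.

N_ring = 12 + 2·26 = 64
12(ω_s−ω_c) = −64(ω_r−ω_c),  ω_c=0, ω_r=1
ω_s = 0 − (64/12)(1−0) = -16/3
ω_s/ω_r = -16/3

-16/3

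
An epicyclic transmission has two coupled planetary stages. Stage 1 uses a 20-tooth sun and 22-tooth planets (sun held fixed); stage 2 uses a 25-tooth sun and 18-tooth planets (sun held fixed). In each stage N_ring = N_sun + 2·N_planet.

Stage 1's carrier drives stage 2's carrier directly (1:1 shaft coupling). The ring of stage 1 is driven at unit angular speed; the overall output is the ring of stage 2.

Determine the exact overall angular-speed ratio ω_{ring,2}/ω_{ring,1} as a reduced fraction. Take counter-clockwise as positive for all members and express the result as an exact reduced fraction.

Stage 1: N_ring = 20 + 2·22 = 64
Stage 1: 20(ω_s−ω_c) = −64(ω_r−ω_c),  ω_s=0, ω_r=1
Stage 1: 20(0−ω_c) = −64(1−ω_c)  ⇒  84ω_c = 64  ⇒  ω_c = 16/21
  ⇒ ω_c¹/ω_r¹ = 16/21
Stage 2: N_ring = 25 + 2·18 = 61
Stage 2: 25(ω_s−ω_c) = −61(ω_r−ω_c),  ω_s=0, ω_c=1
Stage 2: ω_r = 1 − (25/61)(0−1) = 86/61
  ⇒ ω_r²/ω_c² = 86/61
Coupling ω_c² = ω_c¹ ⇒ overall = 16/21 × 86/61 = 1376/1281

1376/1281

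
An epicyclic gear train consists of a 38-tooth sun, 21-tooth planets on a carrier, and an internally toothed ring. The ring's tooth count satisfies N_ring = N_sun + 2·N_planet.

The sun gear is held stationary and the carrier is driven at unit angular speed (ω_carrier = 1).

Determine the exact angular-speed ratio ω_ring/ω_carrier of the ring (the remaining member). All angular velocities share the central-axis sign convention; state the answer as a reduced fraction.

59/40

N_ring = 38 + 2·21 = 80
38(ω_s−ω_c) = −80(ω_r−ω_c),  ω_s=0, ω_c=1
ω_r = 1 − (38/80)(0−1) = 59/40
ω_r/ω_c = 59/40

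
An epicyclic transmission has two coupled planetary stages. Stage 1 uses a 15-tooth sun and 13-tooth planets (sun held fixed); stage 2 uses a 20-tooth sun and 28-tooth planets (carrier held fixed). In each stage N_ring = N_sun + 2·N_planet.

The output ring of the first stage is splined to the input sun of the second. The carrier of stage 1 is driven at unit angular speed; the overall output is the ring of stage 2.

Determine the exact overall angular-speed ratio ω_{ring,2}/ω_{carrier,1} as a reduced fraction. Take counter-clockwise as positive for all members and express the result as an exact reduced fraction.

-280/779

Stage 1: N_ring = 15 + 2·13 = 41
Stage 1: 15(ω_s−ω_c) = −41(ω_r−ω_c),  ω_s=0, ω_c=1
Stage 1: ω_r = 1 − (15/41)(0−1) = 56/41
  ⇒ ω_r¹/ω_c¹ = 56/41
Stage 2: N_ring = 20 + 2·28 = 76
Stage 2: 20(ω_s−ω_c) = −76(ω_r−ω_c),  ω_c=0, ω_s=1
Stage 2: ω_r = 0 − (20/76)(1−0) = -5/19
  ⇒ ω_r²/ω_s² = -5/19
Coupling ω_s² = ω_r¹ ⇒ overall = 56/41 × -5/19 = -280/779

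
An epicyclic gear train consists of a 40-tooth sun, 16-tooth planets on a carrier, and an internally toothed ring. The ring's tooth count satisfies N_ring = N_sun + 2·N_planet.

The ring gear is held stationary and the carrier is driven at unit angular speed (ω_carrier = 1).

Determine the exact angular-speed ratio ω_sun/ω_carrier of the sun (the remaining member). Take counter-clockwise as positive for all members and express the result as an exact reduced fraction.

N_ring = 40 + 2·16 = 72
40(ω_s−ω_c) = −72(ω_r−ω_c),  ω_r=0, ω_c=1
ω_s = 1 − (72/40)(0−1) = 14/5
ω_s/ω_c = 14/5

14/5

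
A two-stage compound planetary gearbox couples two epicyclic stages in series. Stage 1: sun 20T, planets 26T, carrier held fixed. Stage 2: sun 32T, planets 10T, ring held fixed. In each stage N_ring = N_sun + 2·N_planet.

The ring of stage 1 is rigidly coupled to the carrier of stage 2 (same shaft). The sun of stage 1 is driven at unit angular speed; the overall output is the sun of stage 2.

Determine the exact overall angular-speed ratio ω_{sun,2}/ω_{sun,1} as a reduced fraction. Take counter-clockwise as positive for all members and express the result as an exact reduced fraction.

-35/48

Stage 1: N_ring = 20 + 2·26 = 72
Stage 1: 20(ω_s−ω_c) = −72(ω_r−ω_c),  ω_c=0, ω_s=1
Stage 1: ω_r = 0 − (20/72)(1−0) = -5/18
  ⇒ ω_r¹/ω_s¹ = -5/18
Stage 2: N_ring = 32 + 2·10 = 52
Stage 2: 32(ω_s−ω_c) = −52(ω_r−ω_c),  ω_r=0, ω_c=1
Stage 2: ω_s = 1 − (52/32)(0−1) = 21/8
  ⇒ ω_s²/ω_c² = 21/8
Coupling ω_c² = ω_r¹ ⇒ overall = -5/18 × 21/8 = -35/48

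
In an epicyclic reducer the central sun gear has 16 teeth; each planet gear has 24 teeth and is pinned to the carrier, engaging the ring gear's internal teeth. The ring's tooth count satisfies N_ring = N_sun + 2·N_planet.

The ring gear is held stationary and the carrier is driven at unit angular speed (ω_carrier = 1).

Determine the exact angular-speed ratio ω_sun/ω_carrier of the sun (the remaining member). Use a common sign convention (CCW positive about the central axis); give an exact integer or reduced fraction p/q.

N_ring = 16 + 2·24 = 64
16(ω_s−ω_c) = −64(ω_r−ω_c),  ω_r=0, ω_c=1
ω_s = 1 − (64/16)(0−1) = 5
ω_s/ω_c = 5

5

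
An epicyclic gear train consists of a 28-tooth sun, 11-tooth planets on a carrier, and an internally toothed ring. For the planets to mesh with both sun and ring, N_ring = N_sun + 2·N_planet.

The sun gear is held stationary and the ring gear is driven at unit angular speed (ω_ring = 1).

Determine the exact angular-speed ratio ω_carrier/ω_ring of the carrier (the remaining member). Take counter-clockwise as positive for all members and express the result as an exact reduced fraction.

N_ring = 28 + 2·11 = 50
28(ω_s−ω_c) = −50(ω_r−ω_c),  ω_s=0, ω_r=1
28(0−ω_c) = −50(1−ω_c)  ⇒  78ω_c = 50  ⇒  ω_c = 25/39
ω_c/ω_r = 25/39

25/39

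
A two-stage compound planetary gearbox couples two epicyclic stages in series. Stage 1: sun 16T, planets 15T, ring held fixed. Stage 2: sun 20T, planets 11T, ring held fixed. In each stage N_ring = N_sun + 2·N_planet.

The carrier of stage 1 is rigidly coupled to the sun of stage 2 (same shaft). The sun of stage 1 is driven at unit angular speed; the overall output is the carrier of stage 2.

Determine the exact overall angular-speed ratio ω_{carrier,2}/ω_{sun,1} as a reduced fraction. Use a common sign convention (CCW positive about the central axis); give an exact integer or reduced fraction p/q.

Stage 1: N_ring = 16 + 2·15 = 46
Stage 1: 16(ω_s−ω_c) = −46(ω_r−ω_c),  ω_r=0, ω_s=1
Stage 1: 16(1−ω_c) = −46(0−ω_c)  ⇒  62ω_c = 16  ⇒  ω_c = 8/31
  ⇒ ω_c¹/ω_s¹ = 8/31
Stage 2: N_ring = 20 + 2·11 = 42
Stage 2: 20(ω_s−ω_c) = −42(ω_r−ω_c),  ω_r=0, ω_s=1
Stage 2: 20(1−ω_c) = −42(0−ω_c)  ⇒  62ω_c = 20  ⇒  ω_c = 10/31
  ⇒ ω_c²/ω_s² = 10/31
Coupling ω_s² = ω_c¹ ⇒ overall = 8/31 × 10/31 = 80/961

80/961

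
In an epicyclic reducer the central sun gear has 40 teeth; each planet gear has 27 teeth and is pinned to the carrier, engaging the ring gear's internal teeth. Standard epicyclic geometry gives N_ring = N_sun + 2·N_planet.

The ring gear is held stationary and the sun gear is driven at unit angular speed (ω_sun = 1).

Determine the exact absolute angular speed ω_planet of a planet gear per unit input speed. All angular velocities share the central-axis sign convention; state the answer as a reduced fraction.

-20/27

N_ring = 40 + 2·27 = 94
40(ω_s−ω_c) = −94(ω_r−ω_c),  ω_r=0, ω_s=1
40(1−ω_c) = −94(0−ω_c)  ⇒  134ω_c = 40  ⇒  ω_c = 20/67
sun–planet: 40·(1−20/67) = −27·(ω_p−ω_c)  ⇒  ω_p−ω_c = −(40/27)·(47/67) = -1880/1809
ω_p = 20/67 − 1880/1809 = -20/27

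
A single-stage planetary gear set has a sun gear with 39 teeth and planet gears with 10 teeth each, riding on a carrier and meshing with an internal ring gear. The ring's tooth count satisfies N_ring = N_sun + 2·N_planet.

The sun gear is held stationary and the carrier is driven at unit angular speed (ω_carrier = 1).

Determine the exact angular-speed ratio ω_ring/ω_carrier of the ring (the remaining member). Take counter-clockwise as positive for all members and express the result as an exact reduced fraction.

98/59

N_ring = 39 + 2·10 = 59
39(ω_s−ω_c) = −59(ω_r−ω_c),  ω_s=0, ω_c=1
ω_r = 1 − (39/59)(0−1) = 98/59
ω_r/ω_c = 98/59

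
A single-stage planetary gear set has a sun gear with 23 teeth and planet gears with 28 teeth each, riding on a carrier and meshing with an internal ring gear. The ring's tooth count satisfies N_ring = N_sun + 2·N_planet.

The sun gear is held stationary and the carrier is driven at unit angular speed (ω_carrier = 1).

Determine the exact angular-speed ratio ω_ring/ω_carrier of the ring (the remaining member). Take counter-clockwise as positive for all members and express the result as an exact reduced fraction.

102/79

N_ring = 23 + 2·28 = 79
23(ω_s−ω_c) = −79(ω_r−ω_c),  ω_s=0, ω_c=1
ω_r = 1 − (23/79)(0−1) = 102/79
ω_r/ω_c = 102/79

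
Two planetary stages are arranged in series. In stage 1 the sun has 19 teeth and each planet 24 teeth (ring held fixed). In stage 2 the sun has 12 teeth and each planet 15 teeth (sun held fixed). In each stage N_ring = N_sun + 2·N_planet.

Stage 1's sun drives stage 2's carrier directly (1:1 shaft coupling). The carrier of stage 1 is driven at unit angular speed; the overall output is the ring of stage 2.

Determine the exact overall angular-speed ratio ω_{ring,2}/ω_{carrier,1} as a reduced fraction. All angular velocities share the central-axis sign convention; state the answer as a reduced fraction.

Stage 1: N_ring = 19 + 2·24 = 67
Stage 1: 19(ω_s−ω_c) = −67(ω_r−ω_c),  ω_r=0, ω_c=1
Stage 1: ω_s = 1 − (67/19)(0−1) = 86/19
  ⇒ ω_s¹/ω_c¹ = 86/19
Stage 2: N_ring = 12 + 2·15 = 42
Stage 2: 12(ω_s−ω_c) = −42(ω_r−ω_c),  ω_s=0, ω_c=1
Stage 2: ω_r = 1 − (12/42)(0−1) = 9/7
  ⇒ ω_r²/ω_c² = 9/7
Coupling ω_c² = ω_s¹ ⇒ overall = 86/19 × 9/7 = 774/133

774/133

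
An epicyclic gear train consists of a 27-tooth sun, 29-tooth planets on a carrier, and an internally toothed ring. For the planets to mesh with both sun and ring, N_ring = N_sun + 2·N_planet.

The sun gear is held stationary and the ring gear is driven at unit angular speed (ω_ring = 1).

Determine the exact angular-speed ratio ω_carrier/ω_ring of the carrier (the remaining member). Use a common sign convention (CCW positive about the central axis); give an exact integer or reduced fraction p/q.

N_ring = 27 + 2·29 = 85
27(ω_s−ω_c) = −85(ω_r−ω_c),  ω_s=0, ω_r=1
27(0−ω_c) = −85(1−ω_c)  ⇒  112ω_c = 85  ⇒  ω_c = 85/112
ω_c/ω_r = 85/112

85/112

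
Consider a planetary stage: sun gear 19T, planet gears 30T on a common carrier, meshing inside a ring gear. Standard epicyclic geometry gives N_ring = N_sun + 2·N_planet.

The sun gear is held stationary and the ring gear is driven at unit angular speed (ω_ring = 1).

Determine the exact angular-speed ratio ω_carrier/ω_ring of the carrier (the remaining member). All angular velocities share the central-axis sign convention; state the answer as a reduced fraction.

N_ring = 19 + 2·30 = 79
19(ω_s−ω_c) = −79(ω_r−ω_c),  ω_s=0, ω_r=1
19(0−ω_c) = −79(1−ω_c)  ⇒  98ω_c = 79  ⇒  ω_c = 79/98
ω_c/ω_r = 79/98

79/98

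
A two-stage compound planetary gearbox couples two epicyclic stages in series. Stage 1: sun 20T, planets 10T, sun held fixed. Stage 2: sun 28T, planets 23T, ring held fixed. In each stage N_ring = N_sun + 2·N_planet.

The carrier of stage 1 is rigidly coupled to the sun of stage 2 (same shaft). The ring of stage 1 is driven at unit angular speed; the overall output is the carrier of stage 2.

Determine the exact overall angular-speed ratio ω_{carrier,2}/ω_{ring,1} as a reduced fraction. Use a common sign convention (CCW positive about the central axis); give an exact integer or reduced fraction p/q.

28/153

Stage 1: N_ring = 20 + 2·10 = 40
Stage 1: 20(ω_s−ω_c) = −40(ω_r−ω_c),  ω_s=0, ω_r=1
Stage 1: 20(0−ω_c) = −40(1−ω_c)  ⇒  60ω_c = 40  ⇒  ω_c = 2/3
  ⇒ ω_c¹/ω_r¹ = 2/3
Stage 2: N_ring = 28 + 2·23 = 74
Stage 2: 28(ω_s−ω_c) = −74(ω_r−ω_c),  ω_r=0, ω_s=1
Stage 2: 28(1−ω_c) = −74(0−ω_c)  ⇒  102ω_c = 28  ⇒  ω_c = 14/51
  ⇒ ω_c²/ω_s² = 14/51
Coupling ω_s² = ω_c¹ ⇒ overall = 2/3 × 14/51 = 28/153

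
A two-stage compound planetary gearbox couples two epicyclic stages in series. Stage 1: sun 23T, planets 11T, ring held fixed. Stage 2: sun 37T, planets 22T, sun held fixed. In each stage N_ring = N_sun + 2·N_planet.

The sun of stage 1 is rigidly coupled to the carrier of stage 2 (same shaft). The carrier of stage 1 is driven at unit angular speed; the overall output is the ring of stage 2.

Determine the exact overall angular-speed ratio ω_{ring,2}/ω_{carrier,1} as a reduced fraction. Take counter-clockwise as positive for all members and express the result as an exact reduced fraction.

8024/1863

Stage 1: N_ring = 23 + 2·11 = 45
Stage 1: 23(ω_s−ω_c) = −45(ω_r−ω_c),  ω_r=0, ω_c=1
Stage 1: ω_s = 1 − (45/23)(0−1) = 68/23
  ⇒ ω_s¹/ω_c¹ = 68/23
Stage 2: N_ring = 37 + 2·22 = 81
Stage 2: 37(ω_s−ω_c) = −81(ω_r−ω_c),  ω_s=0, ω_c=1
Stage 2: ω_r = 1 − (37/81)(0−1) = 118/81
  ⇒ ω_r²/ω_c² = 118/81
Coupling ω_c² = ω_s¹ ⇒ overall = 68/23 × 118/81 = 8024/1863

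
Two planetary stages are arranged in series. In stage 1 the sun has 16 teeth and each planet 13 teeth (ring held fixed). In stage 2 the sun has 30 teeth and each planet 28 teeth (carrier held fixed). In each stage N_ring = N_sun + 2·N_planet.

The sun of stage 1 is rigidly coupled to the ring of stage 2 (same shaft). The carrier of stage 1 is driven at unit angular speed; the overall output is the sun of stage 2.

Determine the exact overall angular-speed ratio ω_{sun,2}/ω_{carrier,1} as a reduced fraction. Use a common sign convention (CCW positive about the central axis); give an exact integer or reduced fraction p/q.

Stage 1: N_ring = 16 + 2·13 = 42
Stage 1: 16(ω_s−ω_c) = −42(ω_r−ω_c),  ω_r=0, ω_c=1
Stage 1: ω_s = 1 − (42/16)(0−1) = 29/8
  ⇒ ω_s¹/ω_c¹ = 29/8
Stage 2: N_ring = 30 + 2·28 = 86
Stage 2: 30(ω_s−ω_c) = −86(ω_r−ω_c),  ω_c=0, ω_r=1
Stage 2: ω_s = 0 − (86/30)(1−0) = -43/15
  ⇒ ω_s²/ω_r² = -43/15
Coupling ω_r² = ω_s¹ ⇒ overall = 29/8 × -43/15 = -1247/120

-1247/120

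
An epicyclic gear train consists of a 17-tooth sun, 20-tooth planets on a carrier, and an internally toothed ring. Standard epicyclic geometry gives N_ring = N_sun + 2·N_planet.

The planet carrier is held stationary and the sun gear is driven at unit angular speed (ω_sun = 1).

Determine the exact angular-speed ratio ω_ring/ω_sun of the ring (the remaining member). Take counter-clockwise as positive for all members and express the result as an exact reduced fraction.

N_ring = 17 + 2·20 = 57
17(ω_s−ω_c) = −57(ω_r−ω_c),  ω_c=0, ω_s=1
ω_r = 0 − (17/57)(1−0) = -17/57
ω_r/ω_s = -17/57

-17/57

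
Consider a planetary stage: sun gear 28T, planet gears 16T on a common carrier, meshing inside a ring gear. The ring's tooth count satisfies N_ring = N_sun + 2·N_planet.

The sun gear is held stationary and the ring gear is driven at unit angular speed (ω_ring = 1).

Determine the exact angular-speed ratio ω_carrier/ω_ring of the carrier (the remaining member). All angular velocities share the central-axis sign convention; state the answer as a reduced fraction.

N_ring = 28 + 2·16 = 60
28(ω_s−ω_c) = −60(ω_r−ω_c),  ω_s=0, ω_r=1
28(0−ω_c) = −60(1−ω_c)  ⇒  88ω_c = 60  ⇒  ω_c = 15/22
ω_c/ω_r = 15/22

15/22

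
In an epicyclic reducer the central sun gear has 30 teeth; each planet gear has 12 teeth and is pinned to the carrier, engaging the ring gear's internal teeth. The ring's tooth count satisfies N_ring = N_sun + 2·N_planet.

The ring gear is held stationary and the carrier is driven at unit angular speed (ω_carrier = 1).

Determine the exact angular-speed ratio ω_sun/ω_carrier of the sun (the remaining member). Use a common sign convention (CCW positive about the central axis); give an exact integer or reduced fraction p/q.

14/5

N_ring = 30 + 2·12 = 54
30(ω_s−ω_c) = −54(ω_r−ω_c),  ω_r=0, ω_c=1
ω_s = 1 − (54/30)(0−1) = 14/5
ω_s/ω_c = 14/5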